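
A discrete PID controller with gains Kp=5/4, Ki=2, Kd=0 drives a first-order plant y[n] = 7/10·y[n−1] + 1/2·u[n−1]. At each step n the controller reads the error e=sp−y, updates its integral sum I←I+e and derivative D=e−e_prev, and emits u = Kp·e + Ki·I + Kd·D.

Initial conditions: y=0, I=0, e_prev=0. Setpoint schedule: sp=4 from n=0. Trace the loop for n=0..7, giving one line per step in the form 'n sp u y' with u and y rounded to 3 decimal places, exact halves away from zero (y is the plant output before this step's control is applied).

(exact arithmetic carried between steps; '≈' marks a value shown rounded to 6 d.p. or computed from one; I and e_prev carry over from the previous line; the table rounds u and y to 3 d.p., halves away from zero)
n=0: y=0, sp=4, e=sp−y=4; I=4, D=e−e_prev=4; u=5/4·4+2·4+0·4=13; next y=7/10·0+1/2·13=6.5
n=1: y=6.5, sp=4, e=sp−y=-2.5; I=1.5, D=e−e_prev=-6.5; u=5/4·(-2.5)+2·1.5+0·(-6.5)=-0.125; next y=7/10·6.5+1/2·(-0.125)=4.4875
n=2: y=4.4875, sp=4, e=sp−y=-0.4875; I=1.0125, D=e−e_prev=2.0125; u=5/4·(-0.4875)+2·1.0125+0·2.0125=1.415625; next y=7/10·4.4875+1/2·1.415625≈3.849063
n=3: y≈3.849063, sp=4, e=sp−y≈0.150938; I≈1.163438, D=e−e_prev≈0.638438; u=5/4·0.150938+2·1.163438+0·0.638438≈2.515547; next y=7/10·3.849063+1/2·2.515547≈3.952117
n=4: y≈3.952117, sp=4, e=sp−y≈0.047883; I≈1.211320, D=e−e_prev≈-0.103055; u=5/4·0.047883+2·1.211320+0·(-0.103055)≈2.482494; next y=7/10·3.952117+1/2·2.482494≈4.007729
n=5: y≈4.007729, sp=4, e=sp−y≈-0.007729; I≈1.203591, D=e−e_prev≈-0.055612; u=5/4·(-0.007729)+2·1.203591+0·(-0.055612)≈2.397521; next y=7/10·4.007729+1/2·2.397521≈4.004171
n=6: y≈4.004171, sp=4, e=sp−y≈-0.004171; I≈1.199420, D=e−e_prev≈0.003558; u=5/4·(-0.004171)+2·1.199420+0·0.003558≈2.393627; next y=7/10·4.004171+1/2·2.393627≈3.999733
n=7: y≈3.999733, sp=4, e=sp−y≈0.000267; I≈1.199687, D=e−e_prev≈0.004438; u=5/4·0.000267+2·1.199687+0·0.004438≈2.399708; next y=7/10·3.999733+1/2·2.399708≈3.999667

0 4 13.000 0.000
1 4 -0.125 6.500
2 4 1.416 4.488
3 4 2.516 3.849
4 4 2.482 3.952
5 4 2.398 4.008
6 4 2.394 4.004
7 4 2.400 4.000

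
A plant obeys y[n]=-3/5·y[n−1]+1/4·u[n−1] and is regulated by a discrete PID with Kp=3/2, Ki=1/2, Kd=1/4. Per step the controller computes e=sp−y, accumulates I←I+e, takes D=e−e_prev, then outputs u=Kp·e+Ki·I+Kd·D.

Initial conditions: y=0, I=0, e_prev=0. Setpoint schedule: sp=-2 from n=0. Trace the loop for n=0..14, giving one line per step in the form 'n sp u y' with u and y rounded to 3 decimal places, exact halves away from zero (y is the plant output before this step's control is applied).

(exact arithmetic carried between steps; '≈' marks a value shown rounded to 6 d.p. or computed from one; I and e_prev carry over from the previous line; the table rounds u and y to 3 d.p., halves away from zero)
n=0: y=0, sp=-2, e=sp−y=-2; I=-2, D=e−e_prev=-2; u=3/2·(-2)+1/2·(-2)+1/4·(-2)=-4.5; next y=-3/5·0+1/4·(-4.5)=-1.125
n=1: y=-1.125, sp=-2, e=sp−y=-0.875; I=-2.875, D=e−e_prev=1.125; u=3/2·(-0.875)+1/2·(-2.875)+1/4·1.125=-2.46875; next y=-3/5·(-1.125)+1/4·(-2.46875)≈0.057813
n=2: y≈0.057813, sp=-2, e=sp−y≈-2.057813; I≈-4.932813, D=e−e_prev≈-1.182813; u=3/2·(-2.057813)+1/2·(-4.932813)+1/4·(-1.182813)≈-5.848828; next y=-3/5·0.057813+1/4·(-5.848828)≈-1.496895
n=3: y≈-1.496895, sp=-2, e=sp−y≈-0.503105; I≈-5.435918, D=e−e_prev≈1.554707; u=3/2·(-0.503105)+1/2·(-5.435918)+1/4·1.554707≈-3.083940; next y=-3/5·(-1.496895)+1/4·(-3.083940)≈0.127152
n=4: y≈0.127152, sp=-2, e=sp−y≈-2.127152; I≈-7.563070, D=e−e_prev≈-1.624046; u=3/2·(-2.127152)+1/2·(-7.563070)+1/4·(-1.624046)≈-7.378274; next y=-3/5·0.127152+1/4·(-7.378274)≈-1.920859
n=5: y≈-1.920859, sp=-2, e=sp−y≈-0.079141; I≈-7.642210, D=e−e_prev≈2.048011; u=3/2·(-0.079141)+1/2·(-7.642210)+1/4·2.048011≈-3.427813; next y=-3/5·(-1.920859)+1/4·(-3.427813)≈0.295562
n=6: y≈0.295562, sp=-2, e=sp−y≈-2.295562; I≈-9.937773, D=e−e_prev≈-2.216422; u=3/2·(-2.295562)+1/2·(-9.937773)+1/4·(-2.216422)≈-8.966335; next y=-3/5·0.295562+1/4·(-8.966335)≈-2.418921
n=7: y≈-2.418921, sp=-2, e=sp−y≈0.418921; I≈-9.518851, D=e−e_prev≈2.714484; u=3/2·0.418921+1/2·(-9.518851)+1/4·2.714484≈-3.452423; next y=-3/5·(-2.418921)+1/4·(-3.452423)≈0.588247
n=8: y≈0.588247, sp=-2, e=sp−y≈-2.588247; I≈-12.107098, D=e−e_prev≈-3.007168; u=3/2·(-2.588247)+1/2·(-12.107098)+1/4·(-3.007168)≈-10.687712; next y=-3/5·0.588247+1/4·(-10.687712)≈-3.024876
n=9: y≈-3.024876, sp=-2, e=sp−y≈1.024876; I≈-11.082222, D=e−e_prev≈3.613123; u=3/2·1.024876+1/2·(-11.082222)+1/4·3.613123≈-3.100516; next y=-3/5·(-3.024876)+1/4·(-3.100516)≈1.039797
n=10: y≈1.039797, sp=-2, e=sp−y≈-3.039797; I≈-14.122019, D=e−e_prev≈-4.064673; u=3/2·(-3.039797)+1/2·(-14.122019)+1/4·(-4.064673)≈-12.636872; next y=-3/5·1.039797+1/4·(-12.636872)≈-3.783096
n=11: y≈-3.783096, sp=-2, e=sp−y≈1.783096; I≈-12.338923, D=e−e_prev≈4.822893; u=3/2·1.783096+1/2·(-12.338923)+1/4·4.822893≈-2.289094; next y=-3/5·(-3.783096)+1/4·(-2.289094)≈1.697584
n=12: y≈1.697584, sp=-2, e=sp−y≈-3.697584; I≈-16.036507, D=e−e_prev≈-5.480680; u=3/2·(-3.697584)+1/2·(-16.036507)+1/4·(-5.480680)≈-14.934800; next y=-3/5·1.697584+1/4·(-14.934800)≈-4.752250
n=13: y≈-4.752250, sp=-2, e=sp−y≈2.752250; I≈-13.284256, D=e−e_prev≈6.449835; u=3/2·2.752250+1/2·(-13.284256)+1/4·6.449835≈-0.901294; next y=-3/5·(-4.752250)+1/4·(-0.901294)≈2.626027
n=14: y≈2.626027, sp=-2, e=sp−y≈-4.626027; I≈-17.910283, D=e−e_prev≈-7.378277; u=3/2·(-4.626027)+1/2·(-17.910283)+1/4·(-7.378277)≈-17.738751; next y=-3/5·2.626027+1/4·(-17.738751)≈-6.010304

0 -2 -4.500 0.000
1 -2 -2.469 -1.125
2 -2 -5.849 0.058
3 -2 -3.084 -1.497
4 -2 -7.378 0.127
5 -2 -3.428 -1.921
6 -2 -8.966 0.296
7 -2 -3.452 -2.419
8 -2 -10.688 0.588
9 -2 -3.101 -3.025
10 -2 -12.637 1.040
11 -2 -2.289 -3.783
12 -2 -14.935 1.698
13 -2 -0.901 -4.752
14 -2 -17.739 2.626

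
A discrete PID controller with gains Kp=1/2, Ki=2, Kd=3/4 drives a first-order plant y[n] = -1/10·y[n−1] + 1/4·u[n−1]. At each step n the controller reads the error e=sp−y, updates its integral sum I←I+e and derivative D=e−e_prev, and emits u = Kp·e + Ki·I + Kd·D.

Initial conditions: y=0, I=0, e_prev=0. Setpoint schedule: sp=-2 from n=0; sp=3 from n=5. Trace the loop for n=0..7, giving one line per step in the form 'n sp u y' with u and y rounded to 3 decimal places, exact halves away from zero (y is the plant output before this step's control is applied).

0 -2 -6.500 0.000
1 -2 -3.719 -1.625
2 -2 -8.475 -0.767
3 -2 -6.154 -2.042
4 -2 -9.326 -1.334
5 3 8.931 -2.198
6 3 -0.186 2.452
7 3 13.316 -0.292

(exact arithmetic carried between steps; '≈' marks a value shown rounded to 6 d.p. or computed from one; I and e_prev carry over from the previous line; the table rounds u and y to 3 d.p., halves away from zero)
n=0: y=0, sp=-2, e=sp−y=-2; I=-2, D=e−e_prev=-2; u=1/2·(-2)+2·(-2)+3/4·(-2)=-6.5; next y=-1/10·0+1/4·(-6.5)=-1.625
n=1: y=-1.625, sp=-2, e=sp−y=-0.375; I=-2.375, D=e−e_prev=1.625; u=1/2·(-0.375)+2·(-2.375)+3/4·1.625=-3.71875; next y=-1/10·(-1.625)+1/4·(-3.71875)≈-0.767188
n=2: y≈-0.767188, sp=-2, e=sp−y≈-1.232813; I≈-3.607813, D=e−e_prev≈-0.857813; u=1/2·(-1.232813)+2·(-3.607813)+3/4·(-0.857813)≈-8.475391; next y=-1/10·(-0.767188)+1/4·(-8.475391)≈-2.042129
n=3: y≈-2.042129, sp=-2, e=sp−y≈0.042129; I≈-3.565684, D=e−e_prev≈1.274941; u=1/2·0.042129+2·(-3.565684)+3/4·1.274941≈-6.154097; next y=-1/10·(-2.042129)+1/4·(-6.154097)≈-1.334311
n=4: y≈-1.334311, sp=-2, e=sp−y≈-0.665689; I≈-4.231372, D=e−e_prev≈-0.707818; u=1/2·(-0.665689)+2·(-4.231372)+3/4·(-0.707818)≈-9.326452; next y=-1/10·(-1.334311)+1/4·(-9.326452)≈-2.198182
n=5: y≈-2.198182, sp=3, e=sp−y≈5.198182; I≈0.966810, D=e−e_prev≈5.863871; u=1/2·5.198182+2·0.966810+3/4·5.863871≈8.930613; next y=-1/10·(-2.198182)+1/4·8.930613≈2.452471
n=6: y≈2.452471, sp=3, e=sp−y≈0.547529; I≈1.514338, D=e−e_prev≈-4.650653; u=1/2·0.547529+2·1.514338+3/4·(-4.650653)≈-0.185550; next y=-1/10·2.452471+1/4·(-0.185550)≈-0.291635
n=7: y≈-0.291635, sp=3, e=sp−y≈3.291635; I≈4.805973, D=e−e_prev≈2.744106; u=1/2·3.291635+2·4.805973+3/4·2.744106≈13.315842; next y=-1/10·(-0.291635)+1/4·13.315842≈3.358124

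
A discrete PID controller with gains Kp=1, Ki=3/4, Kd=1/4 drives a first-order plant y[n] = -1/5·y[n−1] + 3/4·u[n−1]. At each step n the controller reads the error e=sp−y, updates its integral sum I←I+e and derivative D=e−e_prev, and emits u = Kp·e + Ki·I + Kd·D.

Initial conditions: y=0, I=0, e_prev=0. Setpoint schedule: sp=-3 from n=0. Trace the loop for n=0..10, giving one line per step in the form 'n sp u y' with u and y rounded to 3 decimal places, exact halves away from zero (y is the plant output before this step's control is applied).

0 -3 -6.000 0.000
1 -3 1.500 -4.500
2 -3 -11.550 2.025
3 -3 8.498 -9.068
4 -3 -24.233 8.187
5 -3 27.688 -19.812
6 -3 -55.784 24.729
7 -3 77.579 -46.784
8 -3 -136.111 67.541
9 -3 205.830 -115.591
10 -3 -341.674 177.490

(exact arithmetic carried between steps; '≈' marks a value shown rounded to 6 d.p. or computed from one; I and e_prev carry over from the previous line; the table rounds u and y to 3 d.p., halves away from zero)
n=0: y=0, sp=-3, e=sp−y=-3; I=-3, D=e−e_prev=-3; u=1·(-3)+3/4·(-3)+1/4·(-3)=-6; next y=-1/5·0+3/4·(-6)=-4.5
n=1: y=-4.5, sp=-3, e=sp−y=1.5; I=-1.5, D=e−e_prev=4.5; u=1·1.5+3/4·(-1.5)+1/4·4.5=1.5; next y=-1/5·(-4.5)+3/4·1.5=2.025
n=2: y=2.025, sp=-3, e=sp−y=-5.025; I=-6.525, D=e−e_prev=-6.525; u=1·(-5.025)+3/4·(-6.525)+1/4·(-6.525)=-11.55; next y=-1/5·2.025+3/4·(-11.55)=-9.0675
n=3: y=-9.0675, sp=-3, e=sp−y=6.0675; I=-0.4575, D=e−e_prev=11.0925; u=1·6.0675+3/4·(-0.4575)+1/4·11.0925=8.4975; next y=-1/5·(-9.0675)+3/4·8.4975=8.186625
n=4: y=8.186625, sp=-3, e=sp−y=-11.186625; I=-11.644125, D=e−e_prev=-17.254125; u=1·(-11.186625)+3/4·(-11.644125)+1/4·(-17.254125)=-24.23325; next y=-1/5·8.186625+3/4·(-24.23325)≈-19.812263
n=5: y≈-19.812263, sp=-3, e=sp−y≈16.812263; I≈5.168138, D=e−e_prev≈27.998888; u=1·16.812263+3/4·5.168138+1/4·27.998888≈27.688088; next y=-1/5·(-19.812263)+3/4·27.688088≈24.728518
n=6: y≈24.728518, sp=-3, e=sp−y≈-27.728518; I≈-22.560381, D=e−e_prev≈-44.540781; u=1·(-27.728518)+3/4·(-22.560381)+1/4·(-44.540781)≈-55.783999; next y=-1/5·24.728518+3/4·(-55.783999)≈-46.783703
n=7: y≈-46.783703, sp=-3, e=sp−y≈43.783703; I≈21.223322, D=e−e_prev≈71.512221; u=1·43.783703+3/4·21.223322+1/4·71.512221≈77.579249; next y=-1/5·(-46.783703)+3/4·77.579249≈67.541178
n=8: y≈67.541178, sp=-3, e=sp−y≈-70.541178; I≈-49.317856, D=e−e_prev≈-114.324880; u=1·(-70.541178)+3/4·(-49.317856)+1/4·(-114.324880)≈-136.110789; next y=-1/5·67.541178+3/4·(-136.110789)≈-115.591328
n=9: y≈-115.591328, sp=-3, e=sp−y≈112.591328; I≈63.273472, D=e−e_prev≈183.132505; u=1·112.591328+3/4·63.273472+1/4·183.132505≈205.829558; next y=-1/5·(-115.591328)+3/4·205.829558≈177.490434
n=10: y≈177.490434, sp=-3, e=sp−y≈-180.490434; I≈-117.216962, D=e−e_prev≈-293.081761; u=1·(-180.490434)+3/4·(-117.216962)+1/4·(-293.081761)≈-341.673596; next y=-1/5·177.490434+3/4·(-341.673596)≈-291.753284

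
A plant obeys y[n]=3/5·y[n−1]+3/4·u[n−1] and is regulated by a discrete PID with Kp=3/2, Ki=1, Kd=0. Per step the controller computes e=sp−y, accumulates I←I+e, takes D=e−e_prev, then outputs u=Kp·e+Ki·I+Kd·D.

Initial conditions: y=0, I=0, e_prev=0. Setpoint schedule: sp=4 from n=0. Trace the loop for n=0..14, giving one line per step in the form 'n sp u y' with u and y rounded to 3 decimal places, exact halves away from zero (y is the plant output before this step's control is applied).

0 4 10.000 0.000
1 4 -4.750 7.500
2 4 8.156 0.938
3 4 -3.137 6.680
4 4 6.745 1.655
5 4 -1.902 6.052
6 4 5.664 2.205
7 4 -0.956 5.571
8 4 4.836 2.626
9 4 -0.232 5.203
10 4 4.203 2.948
11 4 0.322 4.921
12 4 3.718 3.194
13 4 0.747 4.705
14 4 3.346 3.383

(exact arithmetic carried between steps; '≈' marks a value shown rounded to 6 d.p. or computed from one; I and e_prev carry over from the previous line; the table rounds u and y to 3 d.p., halves away from zero)
n=0: y=0, sp=4, e=sp−y=4; I=4, D=e−e_prev=4; u=3/2·4+1·4+0·4=10; next y=3/5·0+3/4·10=7.5
n=1: y=7.5, sp=4, e=sp−y=-3.5; I=0.5, D=e−e_prev=-7.5; u=3/2·(-3.5)+1·0.5+0·(-7.5)=-4.75; next y=3/5·7.5+3/4·(-4.75)=0.9375
n=2: y=0.9375, sp=4, e=sp−y=3.0625; I=3.5625, D=e−e_prev=6.5625; u=3/2·3.0625+1·3.5625+0·6.5625=8.15625; next y=3/5·0.9375+3/4·8.15625≈6.679688
n=3: y≈6.679688, sp=4, e=sp−y≈-2.679688; I≈0.882813, D=e−e_prev≈-5.742188; u=3/2·(-2.679688)+1·0.882813+0·(-5.742188)≈-3.136719; next y=3/5·6.679688+3/4·(-3.136719)≈1.655273
n=4: y≈1.655273, sp=4, e=sp−y≈2.344727; I≈3.227539, D=e−e_prev≈5.024414; u=3/2·2.344727+1·3.227539+0·5.024414≈6.744629; next y=3/5·1.655273+3/4·6.744629≈6.051636
n=5: y≈6.051636, sp=4, e=sp−y≈-2.051636; I≈1.175903, D=e−e_prev≈-4.396362; u=3/2·(-2.051636)+1·1.175903+0·(-4.396362)≈-1.901550; next y=3/5·6.051636+3/4·(-1.901550)≈2.204819
n=6: y≈2.204819, sp=4, e=sp−y≈1.795181; I≈2.971085, D=e−e_prev≈3.846817; u=3/2·1.795181+1·2.971085+0·3.846817≈5.663857; next y=3/5·2.204819+3/4·5.663857≈5.570784
n=7: y≈5.570784, sp=4, e=sp−y≈-1.570784; I≈1.400301, D=e−e_prev≈-3.365965; u=3/2·(-1.570784)+1·1.400301+0·(-3.365965)≈-0.955874; next y=3/5·5.570784+3/4·(-0.955874)≈2.625564
n=8: y≈2.625564, sp=4, e=sp−y≈1.374436; I≈2.774737, D=e−e_prev≈2.945219; u=3/2·1.374436+1·2.774737+0·2.945219≈4.836390; next y=3/5·2.625564+3/4·4.836390≈5.202631
n=9: y≈5.202631, sp=4, e=sp−y≈-1.202631; I≈1.572105, D=e−e_prev≈-2.577067; u=3/2·(-1.202631)+1·1.572105+0·(-2.577067)≈-0.231841; next y=3/5·5.202631+3/4·(-0.231841)≈2.947698
n=10: y≈2.947698, sp=4, e=sp−y≈1.052302; I≈2.624408, D=e−e_prev≈2.254934; u=3/2·1.052302+1·2.624408+0·2.254934≈4.202861; next y=3/5·2.947698+3/4·4.202861≈4.920765
n=11: y≈4.920765, sp=4, e=sp−y≈-0.920765; I≈1.703643, D=e−e_prev≈-1.973067; u=3/2·(-0.920765)+1·1.703643+0·(-1.973067)≈0.322496; next y=3/5·4.920765+3/4·0.322496≈3.194331
n=12: y≈3.194331, sp=4, e=sp−y≈0.805669; I≈2.509312, D=e−e_prev≈1.726433; u=3/2·0.805669+1·2.509312+0·1.726433≈3.717816; next y=3/5·3.194331+3/4·3.717816≈4.704960
n=13: y≈4.704960, sp=4, e=sp−y≈-0.704960; I≈1.804352, D=e−e_prev≈-1.510629; u=3/2·(-0.704960)+1·1.804352+0·(-1.510629)≈0.746911; next y=3/5·4.704960+3/4·0.746911≈3.383160
n=14: y≈3.383160, sp=4, e=sp−y≈0.616840; I≈2.421192, D=e−e_prev≈1.321801; u=3/2·0.616840+1·2.421192+0·1.321801≈3.346453; next y=3/5·3.383160+3/4·3.346453≈4.539735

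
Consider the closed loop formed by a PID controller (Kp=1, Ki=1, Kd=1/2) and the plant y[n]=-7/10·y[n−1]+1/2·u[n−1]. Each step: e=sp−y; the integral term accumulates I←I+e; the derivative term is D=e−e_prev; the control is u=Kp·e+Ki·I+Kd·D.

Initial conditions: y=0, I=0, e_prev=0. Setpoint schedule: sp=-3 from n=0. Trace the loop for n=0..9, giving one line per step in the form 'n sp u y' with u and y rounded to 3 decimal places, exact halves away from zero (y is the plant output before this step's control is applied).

(exact arithmetic carried between steps; '≈' marks a value shown rounded to 6 d.p. or computed from one; I and e_prev carry over from the previous line; the table rounds u and y to 3 d.p., halves away from zero)
n=0: y=0, sp=-3, e=sp−y=-3; I=-3, D=e−e_prev=-3; u=1·(-3)+1·(-3)+1/2·(-3)=-7.5; next y=-7/10·0+1/2·(-7.5)=-3.75
n=1: y=-3.75, sp=-3, e=sp−y=0.75; I=-2.25, D=e−e_prev=3.75; u=1·0.75+1·(-2.25)+1/2·3.75=0.375; next y=-7/10·(-3.75)+1/2·0.375=2.8125
n=2: y=2.8125, sp=-3, e=sp−y=-5.8125; I=-8.0625, D=e−e_prev=-6.5625; u=1·(-5.8125)+1·(-8.0625)+1/2·(-6.5625)=-17.15625; next y=-7/10·2.8125+1/2·(-17.15625)=-10.546875
n=3: y=-10.546875, sp=-3, e=sp−y=7.546875; I=-0.515625, D=e−e_prev=13.359375; u=1·7.546875+1·(-0.515625)+1/2·13.359375≈13.710938; next y=-7/10·(-10.546875)+1/2·13.710938≈14.238281
n=4: y≈14.238281, sp=-3, e=sp−y≈-17.238281; I≈-17.753906, D=e−e_prev≈-24.785156; u=1·(-17.238281)+1·(-17.753906)+1/2·(-24.785156)≈-47.384766; next y=-7/10·14.238281+1/2·(-47.384766)≈-33.659180
n=5: y≈-33.659180, sp=-3, e=sp−y≈30.659180; I≈12.905273, D=e−e_prev≈47.897461; u=1·30.659180+1·12.905273+1/2·47.897461≈67.513184; next y=-7/10·(-33.659180)+1/2·67.513184≈57.318018
n=6: y≈57.318018, sp=-3, e=sp−y≈-60.318018; I≈-47.412744, D=e−e_prev≈-90.977197; u=1·(-60.318018)+1·(-47.412744)+1/2·(-90.977197)≈-153.219360; next y=-7/10·57.318018+1/2·(-153.219360)≈-116.732292
n=7: y≈-116.732292, sp=-3, e=sp−y≈113.732292; I≈66.319548, D=e−e_prev≈174.050310; u=1·113.732292+1·66.319548+1/2·174.050310≈267.076996; next y=-7/10·(-116.732292)+1/2·267.076996≈215.251103
n=8: y≈215.251103, sp=-3, e=sp−y≈-218.251103; I≈-151.931554, D=e−e_prev≈-331.983395; u=1·(-218.251103)+1·(-151.931554)+1/2·(-331.983395)≈-536.174355; next y=-7/10·215.251103+1/2·(-536.174355)≈-418.762949
n=9: y≈-418.762949, sp=-3, e=sp−y≈415.762949; I≈263.831395, D=e−e_prev≈634.014052; u=1·415.762949+1·263.831395+1/2·634.014052≈996.601370; next y=-7/10·(-418.762949)+1/2·996.601370≈791.434749

0 -3 -7.500 0.000
1 -3 0.375 -3.750
2 -3 -17.156 2.813
3 -3 13.711 -10.547
4 -3 -47.385 14.238
5 -3 67.513 -33.659
6 -3 -153.219 57.318
7 -3 267.077 -116.732
8 -3 -536.174 215.251
9 -3 996.601 -418.763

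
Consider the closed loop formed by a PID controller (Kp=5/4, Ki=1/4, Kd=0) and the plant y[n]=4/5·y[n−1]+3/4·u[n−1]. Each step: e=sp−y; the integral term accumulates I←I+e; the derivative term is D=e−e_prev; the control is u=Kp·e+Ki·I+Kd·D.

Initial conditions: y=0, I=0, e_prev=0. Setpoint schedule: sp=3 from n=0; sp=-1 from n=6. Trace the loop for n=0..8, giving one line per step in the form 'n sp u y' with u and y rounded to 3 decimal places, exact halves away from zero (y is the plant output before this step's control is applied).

(exact arithmetic carried between steps; '≈' marks a value shown rounded to 6 d.p. or computed from one; I and e_prev carry over from the previous line; the table rounds u and y to 3 d.p., halves away from zero)
n=0: y=0, sp=3, e=sp−y=3; I=3, D=e−e_prev=3; u=5/4·3+1/4·3+0·3=4.5; next y=4/5·0+3/4·4.5=3.375
n=1: y=3.375, sp=3, e=sp−y=-0.375; I=2.625, D=e−e_prev=-3.375; u=5/4·(-0.375)+1/4·2.625+0·(-3.375)=0.1875; next y=4/5·3.375+3/4·0.1875=2.840625
n=2: y=2.840625, sp=3, e=sp−y=0.159375; I=2.784375, D=e−e_prev=0.534375; u=5/4·0.159375+1/4·2.784375+0·0.534375≈0.895313; next y=4/5·2.840625+3/4·0.895313≈2.943984
n=3: y≈2.943984, sp=3, e=sp−y≈0.056016; I≈2.840391, D=e−e_prev≈-0.103359; u=5/4·0.056016+1/4·2.840391+0·(-0.103359)≈0.780117; next y=4/5·2.943984+3/4·0.780117≈2.940275
n=4: y≈2.940275, sp=3, e=sp−y≈0.059725; I≈2.900115, D=e−e_prev≈0.003709; u=5/4·0.059725+1/4·2.900115+0·0.003709≈0.799685; next y=4/5·2.940275+3/4·0.799685≈2.951984
n=5: y≈2.951984, sp=3, e=sp−y≈0.048016; I≈2.948131, D=e−e_prev≈-0.011708; u=5/4·0.048016+1/4·2.948131+0·(-0.011708)≈0.797053; next y=4/5·2.951984+3/4·0.797053≈2.959377
n=6: y≈2.959377, sp=-1, e=sp−y≈-3.959377; I≈-1.011245, D=e−e_prev≈-4.007393; u=5/4·(-3.959377)+1/4·(-1.011245)+0·(-4.007393)≈-5.202032; next y=4/5·2.959377+3/4·(-5.202032)≈-1.534023
n=7: y≈-1.534023, sp=-1, e=sp−y≈0.534023; I≈-0.477223, D=e−e_prev≈4.493400; u=5/4·0.534023+1/4·(-0.477223)+0·4.493400≈0.548223; next y=4/5·(-1.534023)+3/4·0.548223≈-0.816051
n=8: y≈-0.816051, sp=-1, e=sp−y≈-0.183949; I≈-0.661171, D=e−e_prev≈-0.717972; u=5/4·(-0.183949)+1/4·(-0.661171)+0·(-0.717972)≈-0.395229; next y=4/5·(-0.816051)+3/4·(-0.395229)≈-0.949263

0 3 4.500 0.000
1 3 0.188 3.375
2 3 0.895 2.841
3 3 0.780 2.944
4 3 0.800 2.940
5 3 0.797 2.952
6 -1 -5.202 2.959
7 -1 0.548 -1.534
8 -1 -0.395 -0.816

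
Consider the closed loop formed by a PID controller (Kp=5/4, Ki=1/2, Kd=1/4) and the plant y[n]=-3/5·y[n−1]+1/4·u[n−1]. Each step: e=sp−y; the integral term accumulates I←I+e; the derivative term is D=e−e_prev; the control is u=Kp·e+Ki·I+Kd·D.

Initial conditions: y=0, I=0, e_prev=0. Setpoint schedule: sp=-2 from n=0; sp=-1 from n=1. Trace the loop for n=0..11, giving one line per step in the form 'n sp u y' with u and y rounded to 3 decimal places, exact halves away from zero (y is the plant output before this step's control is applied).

(exact arithmetic carried between steps; '≈' marks a value shown rounded to 6 d.p. or computed from one; I and e_prev carry over from the previous line; the table rounds u and y to 3 d.p., halves away from zero)
n=0: y=0, sp=-2, e=sp−y=-2; I=-2, D=e−e_prev=-2; u=5/4·(-2)+1/2·(-2)+1/4·(-2)=-4; next y=-3/5·0+1/4·(-4)=-1
n=1: y=-1, sp=-1, e=sp−y=0; I=-2, D=e−e_prev=2; u=5/4·0+1/2·(-2)+1/4·2=-0.5; next y=-3/5·(-1)+1/4·(-0.5)=0.475
n=2: y=0.475, sp=-1, e=sp−y=-1.475; I=-3.475, D=e−e_prev=-1.475; u=5/4·(-1.475)+1/2·(-3.475)+1/4·(-1.475)=-3.95; next y=-3/5·0.475+1/4·(-3.95)=-1.2725
n=3: y=-1.2725, sp=-1, e=sp−y=0.2725; I=-3.2025, D=e−e_prev=1.7475; u=5/4·0.2725+1/2·(-3.2025)+1/4·1.7475=-0.82375; next y=-3/5·(-1.2725)+1/4·(-0.82375)≈0.557563
n=4: y≈0.557563, sp=-1, e=sp−y≈-1.557563; I≈-4.760063, D=e−e_prev≈-1.830063; u=5/4·(-1.557563)+1/2·(-4.760063)+1/4·(-1.830063)≈-4.7845; next y=-3/5·0.557563+1/4·(-4.7845)≈-1.530663
n=5: y≈-1.530663, sp=-1, e=sp−y≈0.530663; I≈-4.2294, D=e−e_prev≈2.088225; u=5/4·0.530663+1/2·(-4.2294)+1/4·2.088225≈-0.929316; next y=-3/5·(-1.530663)+1/4·(-0.929316)≈0.686069
n=6: y≈0.686069, sp=-1, e=sp−y≈-1.686069; I≈-5.915469, D=e−e_prev≈-2.216731; u=5/4·(-1.686069)+1/2·(-5.915469)+1/4·(-2.216731)≈-5.619503; next y=-3/5·0.686069+1/4·(-5.619503)≈-1.816517
n=7: y≈-1.816517, sp=-1, e=sp−y≈0.816517; I≈-5.098952, D=e−e_prev≈2.502585; u=5/4·0.816517+1/2·(-5.098952)+1/4·2.502585≈-0.903183; next y=-3/5·(-1.816517)+1/4·(-0.903183)≈0.864114
n=8: y≈0.864114, sp=-1, e=sp−y≈-1.864114; I≈-6.963066, D=e−e_prev≈-2.680631; u=5/4·(-1.864114)+1/2·(-6.963066)+1/4·(-2.680631)≈-6.481834; next y=-3/5·0.864114+1/4·(-6.481834)≈-2.138927
n=9: y≈-2.138927, sp=-1, e=sp−y≈1.138927; I≈-5.824139, D=e−e_prev≈3.003041; u=5/4·1.138927+1/2·(-5.824139)+1/4·3.003041≈-0.737651; next y=-3/5·(-2.138927)+1/4·(-0.737651)≈1.098944
n=10: y≈1.098944, sp=-1, e=sp−y≈-2.098944; I≈-7.923083, D=e−e_prev≈-3.237870; u=5/4·(-2.098944)+1/2·(-7.923083)+1/4·(-3.237870)≈-7.394688; next y=-3/5·1.098944+1/4·(-7.394688)≈-2.508038
n=11: y≈-2.508038, sp=-1, e=sp−y≈1.508038; I≈-6.415044, D=e−e_prev≈3.606982; u=5/4·1.508038+1/2·(-6.415044)+1/4·3.606982≈-0.420729; next y=-3/5·(-2.508038)+1/4·(-0.420729)≈1.399641

0 -2 -4.000 0.000
1 -1 -0.500 -1.000
2 -1 -3.950 0.475
3 -1 -0.824 -1.273
4 -1 -4.785 0.558
5 -1 -0.929 -1.531
6 -1 -5.620 0.686
7 -1 -0.903 -1.817
8 -1 -6.482 0.864
9 -1 -0.738 -2.139
10 -1 -7.395 1.099
11 -1 -0.421 -2.508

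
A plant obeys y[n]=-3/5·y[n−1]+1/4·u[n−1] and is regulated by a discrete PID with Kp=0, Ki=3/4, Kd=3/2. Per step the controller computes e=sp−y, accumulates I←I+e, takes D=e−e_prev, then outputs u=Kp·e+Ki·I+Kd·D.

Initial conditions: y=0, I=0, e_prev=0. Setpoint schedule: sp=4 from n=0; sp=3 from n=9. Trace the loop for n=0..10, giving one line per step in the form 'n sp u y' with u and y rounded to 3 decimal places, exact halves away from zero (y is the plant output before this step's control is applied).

0 4 9.000 0.000
1 4 0.938 2.250
2 4 13.198 -1.116
3 4 0.546 3.969
4 4 22.177 -2.245
5 4 -3.016 6.891
6 4 35.024 -4.889
7 4 -13.279 11.689
8 4 55.371 -10.333
9 3 -37.508 20.043
10 3 90.025 -21.402

(exact arithmetic carried between steps; '≈' marks a value shown rounded to 6 d.p. or computed from one; I and e_prev carry over from the previous line; the table rounds u and y to 3 d.p., halves away from zero)
n=0: y=0, sp=4, e=sp−y=4; I=4, D=e−e_prev=4; u=0·4+3/4·4+3/2·4=9; next y=-3/5·0+1/4·9=2.25
n=1: y=2.25, sp=4, e=sp−y=1.75; I=5.75, D=e−e_prev=-2.25; u=0·1.75+3/4·5.75+3/2·(-2.25)=0.9375; next y=-3/5·2.25+1/4·0.9375=-1.115625
n=2: y=-1.115625, sp=4, e=sp−y=5.115625; I=10.865625, D=e−e_prev=3.365625; u=0·5.115625+3/4·10.865625+3/2·3.365625≈13.197656; next y=-3/5·(-1.115625)+1/4·13.197656≈3.968789
n=3: y≈3.968789, sp=4, e=sp−y≈0.031211; I≈10.896836, D=e−e_prev≈-5.084414; u=0·0.031211+3/4·10.896836+3/2·(-5.084414)≈0.546006; next y=-3/5·3.968789+1/4·0.546006≈-2.244772
n=4: y≈-2.244772, sp=4, e=sp−y≈6.244772; I≈17.141608, D=e−e_prev≈6.213561; u=0·6.244772+3/4·17.141608+3/2·6.213561≈22.176547; next y=-3/5·(-2.244772)+1/4·22.176547≈6.891000
n=5: y≈6.891000, sp=4, e=sp−y≈-2.891000; I≈14.250608, D=e−e_prev≈-9.135772; u=0·(-2.891000)+3/4·14.250608+3/2·(-9.135772)≈-3.015702; next y=-3/5·6.891000+1/4·(-3.015702)≈-4.888526
n=6: y≈-4.888526, sp=4, e=sp−y≈8.888526; I≈23.139133, D=e−e_prev≈11.779526; u=0·8.888526+3/4·23.139133+3/2·11.779526≈35.023639; next y=-3/5·(-4.888526)+1/4·35.023639≈11.689025
n=7: y≈11.689025, sp=4, e=sp−y≈-7.689025; I≈15.450108, D=e−e_prev≈-16.577551; u=0·(-7.689025)+3/4·15.450108+3/2·(-16.577551)≈-13.278744; next y=-3/5·11.689025+1/4·(-13.278744)≈-10.333101
n=8: y≈-10.333101, sp=4, e=sp−y≈14.333101; I≈29.783210, D=e−e_prev≈22.022126; u=0·14.333101+3/4·29.783210+3/2·22.022126≈55.370596; next y=-3/5·(-10.333101)+1/4·55.370596≈20.042510
n=9: y≈20.042510, sp=3, e=sp−y≈-17.042510; I≈12.740700, D=e−e_prev≈-31.375611; u=0·(-17.042510)+3/4·12.740700+3/2·(-31.375611)≈-37.507891; next y=-3/5·20.042510+1/4·(-37.507891)≈-21.402479
n=10: y≈-21.402479, sp=3, e=sp−y≈24.402479; I≈37.143179, D=e−e_prev≈41.444988; u=0·24.402479+3/4·37.143179+3/2·41.444988≈90.024866; next y=-3/5·(-21.402479)+1/4·90.024866≈35.347704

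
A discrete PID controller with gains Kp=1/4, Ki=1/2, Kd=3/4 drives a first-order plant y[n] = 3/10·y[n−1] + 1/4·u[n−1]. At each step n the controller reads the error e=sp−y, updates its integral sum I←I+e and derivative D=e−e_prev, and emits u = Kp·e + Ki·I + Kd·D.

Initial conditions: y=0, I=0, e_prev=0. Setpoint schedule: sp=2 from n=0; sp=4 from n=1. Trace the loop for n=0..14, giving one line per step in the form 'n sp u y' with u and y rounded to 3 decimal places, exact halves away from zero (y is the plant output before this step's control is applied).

(exact arithmetic carried between steps; '≈' marks a value shown rounded to 6 d.p. or computed from one; I and e_prev carry over from the previous line; the table rounds u and y to 3 d.p., halves away from zero)
n=0: y=0, sp=2, e=sp−y=2; I=2, D=e−e_prev=2; u=1/4·2+1/2·2+3/4·2=3; next y=3/10·0+1/4·3=0.75
n=1: y=0.75, sp=4, e=sp−y=3.25; I=5.25, D=e−e_prev=1.25; u=1/4·3.25+1/2·5.25+3/4·1.25=4.375; next y=3/10·0.75+1/4·4.375=1.31875
n=2: y=1.31875, sp=4, e=sp−y=2.68125; I=7.93125, D=e−e_prev=-0.56875; u=1/4·2.68125+1/2·7.93125+3/4·(-0.56875)=4.209375; next y=3/10·1.31875+1/4·4.209375≈1.447969
n=3: y≈1.447969, sp=4, e=sp−y≈2.552031; I≈10.483281, D=e−e_prev≈-0.129219; u=1/4·2.552031+1/2·10.483281+3/4·(-0.129219)≈5.782734; next y=3/10·1.447969+1/4·5.782734≈1.880074
n=4: y≈1.880074, sp=4, e=sp−y≈2.119926; I≈12.603207, D=e−e_prev≈-0.432105; u=1/4·2.119926+1/2·12.603207+3/4·(-0.432105)≈6.507506; next y=3/10·1.880074+1/4·6.507506≈2.190899
n=5: y≈2.190899, sp=4, e=sp−y≈1.809101; I≈14.412308, D=e−e_prev≈-0.310825; u=1/4·1.809101+1/2·14.412308+3/4·(-0.310825)≈7.425311; next y=3/10·2.190899+1/4·7.425311≈2.513597
n=6: y≈2.513597, sp=4, e=sp−y≈1.486403; I≈15.898711, D=e−e_prev≈-0.322699; u=1/4·1.486403+1/2·15.898711+3/4·(-0.322699)≈8.078932; next y=3/10·2.513597+1/4·8.078932≈2.773812
n=7: y≈2.773812, sp=4, e=sp−y≈1.226188; I≈17.124899, D=e−e_prev≈-0.260215; u=1/4·1.226188+1/2·17.124899+3/4·(-0.260215)≈8.673835; next y=3/10·2.773812+1/4·8.673835≈3.000602
n=8: y≈3.000602, sp=4, e=sp−y≈0.999398; I≈18.124296, D=e−e_prev≈-0.226790; u=1/4·0.999398+1/2·18.124296+3/4·(-0.226790)≈9.141905; next y=3/10·3.000602+1/4·9.141905≈3.185657
n=9: y≈3.185657, sp=4, e=sp−y≈0.814343; I≈18.938639, D=e−e_prev≈-0.185054; u=1/4·0.814343+1/2·18.938639+3/4·(-0.185054)≈9.534115; next y=3/10·3.185657+1/4·9.534115≈3.339226
n=10: y≈3.339226, sp=4, e=sp−y≈0.660774; I≈19.599414, D=e−e_prev≈-0.153569; u=1/4·0.660774+1/2·19.599414+3/4·(-0.153569)≈9.849724; next y=3/10·3.339226+1/4·9.849724≈3.464199
n=11: y≈3.464199, sp=4, e=sp−y≈0.535801; I≈20.135215, D=e−e_prev≈-0.124973; u=1/4·0.535801+1/2·20.135215+3/4·(-0.124973)≈10.107828; next y=3/10·3.464199+1/4·10.107828≈3.566217
n=12: y≈3.566217, sp=4, e=sp−y≈0.433783; I≈20.568998, D=e−e_prev≈-0.102018; u=1/4·0.433783+1/2·20.568998+3/4·(-0.102018)≈10.316432; next y=3/10·3.566217+1/4·10.316432≈3.648973
n=13: y≈3.648973, sp=4, e=sp−y≈0.351027; I≈20.920025, D=e−e_prev≈-0.082756; u=1/4·0.351027+1/2·20.920025+3/4·(-0.082756)≈10.485702; next y=3/10·3.648973+1/4·10.485702≈3.716117
n=14: y≈3.716117, sp=4, e=sp−y≈0.283883; I≈21.203908, D=e−e_prev≈-0.067145; u=1/4·0.283883+1/2·21.203908+3/4·(-0.067145)≈10.622566; next y=3/10·3.716117+1/4·10.622566≈3.770477

0 2 3.000 0.000
1 4 4.375 0.750
2 4 4.209 1.319
3 4 5.783 1.448
4 4 6.508 1.880
5 4 7.425 2.191
6 4 8.079 2.514
7 4 8.674 2.774
8 4 9.142 3.001
9 4 9.534 3.186
10 4 9.850 3.339
11 4 10.108 3.464
12 4 10.316 3.566
13 4 10.486 3.649
14 4 10.623 3.716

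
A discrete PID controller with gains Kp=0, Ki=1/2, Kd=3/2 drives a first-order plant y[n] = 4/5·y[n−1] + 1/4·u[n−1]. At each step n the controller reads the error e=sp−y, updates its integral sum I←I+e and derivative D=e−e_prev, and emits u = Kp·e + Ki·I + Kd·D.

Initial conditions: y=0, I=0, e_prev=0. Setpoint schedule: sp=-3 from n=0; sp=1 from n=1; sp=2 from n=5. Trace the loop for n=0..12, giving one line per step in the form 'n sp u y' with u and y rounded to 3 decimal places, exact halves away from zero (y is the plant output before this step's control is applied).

(exact arithmetic carried between steps; '≈' marks a value shown rounded to 6 d.p. or computed from one; I and e_prev carry over from the previous line; the table rounds u and y to 3 d.p., halves away from zero)
n=0: y=0, sp=-3, e=sp−y=-3; I=-3, D=e−e_prev=-3; u=0·(-3)+1/2·(-3)+3/2·(-3)=-6; next y=4/5·0+1/4·(-6)=-1.5
n=1: y=-1.5, sp=1, e=sp−y=2.5; I=-0.5, D=e−e_prev=5.5; u=0·2.5+1/2·(-0.5)+3/2·5.5=8; next y=4/5·(-1.5)+1/4·8=0.8
n=2: y=0.8, sp=1, e=sp−y=0.2; I=-0.3, D=e−e_prev=-2.3; u=0·0.2+1/2·(-0.3)+3/2·(-2.3)=-3.6; next y=4/5·0.8+1/4·(-3.6)=-0.26
n=3: y=-0.26, sp=1, e=sp−y=1.26; I=0.96, D=e−e_prev=1.06; u=0·1.26+1/2·0.96+3/2·1.06=2.07; next y=4/5·(-0.26)+1/4·2.07=0.3095
n=4: y=0.3095, sp=1, e=sp−y=0.6905; I=1.6505, D=e−e_prev=-0.5695; u=0·0.6905+1/2·1.6505+3/2·(-0.5695)=-0.029; next y=4/5·0.3095+1/4·(-0.029)=0.24035
n=5: y=0.24035, sp=2, e=sp−y=1.75965; I=3.41015, D=e−e_prev=1.06915; u=0·1.75965+1/2·3.41015+3/2·1.06915=3.3088; next y=4/5·0.24035+1/4·3.3088=1.01948
n=6: y=1.01948, sp=2, e=sp−y=0.98052; I=4.39067, D=e−e_prev=-0.77913; u=0·0.98052+1/2·4.39067+3/2·(-0.77913)=1.02664; next y=4/5·1.01948+1/4·1.02664=1.072244
n=7: y=1.072244, sp=2, e=sp−y=0.927756; I=5.318426, D=e−e_prev=-0.052764; u=0·0.927756+1/2·5.318426+3/2·(-0.052764)=2.580067; next y=4/5·1.072244+1/4·2.580067≈1.502812
n=8: y≈1.502812, sp=2, e=sp−y≈0.497188; I≈5.815614, D=e−e_prev≈-0.430568; u=0·0.497188+1/2·5.815614+3/2·(-0.430568)≈2.261955; next y=4/5·1.502812+1/4·2.261955≈1.767738
n=9: y≈1.767738, sp=2, e=sp−y≈0.232262; I≈6.047876, D=e−e_prev≈-0.264926; u=0·0.232262+1/2·6.047876+3/2·(-0.264926)≈2.626548; next y=4/5·1.767738+1/4·2.626548≈2.070828
n=10: y≈2.070828, sp=2, e=sp−y≈-0.070828; I≈5.977048, D=e−e_prev≈-0.303089; u=0·(-0.070828)+1/2·5.977048+3/2·(-0.303089)≈2.533890; next y=4/5·2.070828+1/4·2.533890≈2.290135
n=11: y≈2.290135, sp=2, e=sp−y≈-0.290135; I≈5.686913, D=e−e_prev≈-0.219307; u=0·(-0.290135)+1/2·5.686913+3/2·(-0.219307)≈2.514496; next y=4/5·2.290135+1/4·2.514496≈2.460732
n=12: y≈2.460732, sp=2, e=sp−y≈-0.460732; I≈5.226182, D=e−e_prev≈-0.170597; u=0·(-0.460732)+1/2·5.226182+3/2·(-0.170597)≈2.357195; next y=4/5·2.460732+1/4·2.357195≈2.557884

0 -3 -6.000 0.000
1 1 8.000 -1.500
2 1 -3.600 0.800
3 1 2.070 -0.260
4 1 -0.029 0.310
5 2 3.309 0.240
6 2 1.027 1.019
7 2 2.580 1.072
8 2 2.262 1.503
9 2 2.627 1.768
10 2 2.534 2.071
11 2 2.514 2.290
12 2 2.357 2.461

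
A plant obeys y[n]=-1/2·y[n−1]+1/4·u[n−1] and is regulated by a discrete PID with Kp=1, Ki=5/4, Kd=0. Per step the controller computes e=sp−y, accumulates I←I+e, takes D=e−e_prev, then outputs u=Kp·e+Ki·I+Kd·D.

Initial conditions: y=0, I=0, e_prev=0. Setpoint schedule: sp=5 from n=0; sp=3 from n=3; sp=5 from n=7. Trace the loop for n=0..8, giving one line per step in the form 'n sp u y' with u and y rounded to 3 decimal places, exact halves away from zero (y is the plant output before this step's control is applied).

(exact arithmetic carried between steps; '≈' marks a value shown rounded to 6 d.p. or computed from one; I and e_prev carry over from the previous line; the table rounds u and y to 3 d.p., halves away from zero)
n=0: y=0, sp=5, e=sp−y=5; I=5, D=e−e_prev=5; u=1·5+5/4·5+0·5=11.25; next y=-1/2·0+1/4·11.25=2.8125
n=1: y=2.8125, sp=5, e=sp−y=2.1875; I=7.1875, D=e−e_prev=-2.8125; u=1·2.1875+5/4·7.1875+0·(-2.8125)=11.171875; next y=-1/2·2.8125+1/4·11.171875≈1.386719
n=2: y≈1.386719, sp=5, e=sp−y≈3.613281; I≈10.800781, D=e−e_prev≈1.425781; u=1·3.613281+5/4·10.800781+0·1.425781≈17.114258; next y=-1/2·1.386719+1/4·17.114258≈3.585205
n=3: y≈3.585205, sp=3, e=sp−y≈-0.585205; I≈10.215576, D=e−e_prev≈-4.198486; u=1·(-0.585205)+5/4·10.215576+0·(-4.198486)≈12.184265; next y=-1/2·3.585205+1/4·12.184265≈1.253464
n=4: y≈1.253464, sp=3, e=sp−y≈1.746536; I≈11.962112, D=e−e_prev≈2.331741; u=1·1.746536+5/4·11.962112+0·2.331741≈16.699177; next y=-1/2·1.253464+1/4·16.699177≈3.548062
n=5: y≈3.548062, sp=3, e=sp−y≈-0.548062; I≈11.414050, D=e−e_prev≈-2.294599; u=1·(-0.548062)+5/4·11.414050+0·(-2.294599)≈13.719500; next y=-1/2·3.548062+1/4·13.719500≈1.655844
n=6: y≈1.655844, sp=3, e=sp−y≈1.344156; I≈12.758206, D=e−e_prev≈1.892218; u=1·1.344156+5/4·12.758206+0·1.892218≈17.291914; next y=-1/2·1.655844+1/4·17.291914≈3.495056
n=7: y≈3.495056, sp=5, e=sp−y≈1.504944; I≈14.263150, D=e−e_prev≈0.160787; u=1·1.504944+5/4·14.263150+0·0.160787≈19.333881; next y=-1/2·3.495056+1/4·19.333881≈3.085942
n=8: y≈3.085942, sp=5, e=sp−y≈1.914058; I≈16.177208, D=e−e_prev≈0.409115; u=1·1.914058+5/4·16.177208+0·0.409115≈22.135568; next y=-1/2·3.085942+1/4·22.135568≈3.990921

0 5 11.250 0.000
1 5 11.172 2.813
2 5 17.114 1.387
3 3 12.184 3.585
4 3 16.699 1.253
5 3 13.720 3.548
6 3 17.292 1.656
7 5 19.334 3.495
8 5 22.136 3.086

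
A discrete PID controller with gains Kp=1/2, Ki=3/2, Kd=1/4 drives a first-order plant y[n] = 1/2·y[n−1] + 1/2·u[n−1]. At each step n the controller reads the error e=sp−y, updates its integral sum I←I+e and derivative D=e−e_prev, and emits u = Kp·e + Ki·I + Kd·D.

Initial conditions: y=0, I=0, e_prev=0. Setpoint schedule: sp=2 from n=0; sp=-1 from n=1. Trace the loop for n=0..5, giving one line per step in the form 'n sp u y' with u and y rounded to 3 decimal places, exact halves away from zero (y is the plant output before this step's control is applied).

(exact arithmetic carried between steps; '≈' marks a value shown rounded to 6 d.p. or computed from one; I and e_prev carry over from the previous line; the table rounds u and y to 3 d.p., halves away from zero)
n=0: y=0, sp=2, e=sp−y=2; I=2, D=e−e_prev=2; u=1/2·2+3/2·2+1/4·2=4.5; next y=1/2·0+1/2·4.5=2.25
n=1: y=2.25, sp=-1, e=sp−y=-3.25; I=-1.25, D=e−e_prev=-5.25; u=1/2·(-3.25)+3/2·(-1.25)+1/4·(-5.25)=-4.8125; next y=1/2·2.25+1/2·(-4.8125)=-1.28125
n=2: y=-1.28125, sp=-1, e=sp−y=0.28125; I=-0.96875, D=e−e_prev=3.53125; u=1/2·0.28125+3/2·(-0.96875)+1/4·3.53125≈-0.429688; next y=1/2·(-1.28125)+1/2·(-0.429688)≈-0.855469
n=3: y≈-0.855469, sp=-1, e=sp−y≈-0.144531; I≈-1.113281, D=e−e_prev≈-0.425781; u=1/2·(-0.144531)+3/2·(-1.113281)+1/4·(-0.425781)≈-1.848633; next y=1/2·(-0.855469)+1/2·(-1.848633)≈-1.352051
n=4: y≈-1.352051, sp=-1, e=sp−y≈0.352051; I≈-0.761230, D=e−e_prev≈0.496582; u=1/2·0.352051+3/2·(-0.761230)+1/4·0.496582≈-0.841675; next y=1/2·(-1.352051)+1/2·(-0.841675)≈-1.096863
n=5: y≈-1.096863, sp=-1, e=sp−y≈0.096863; I≈-0.664368, D=e−e_prev≈-0.255188; u=1/2·0.096863+3/2·(-0.664368)+1/4·(-0.255188)≈-1.011917; next y=1/2·(-1.096863)+1/2·(-1.011917)≈-1.054390

0 2 4.500 0.000
1 -1 -4.813 2.250
2 -1 -0.430 -1.281
3 -1 -1.849 -0.855
4 -1 -0.842 -1.352
5 -1 -1.012 -1.097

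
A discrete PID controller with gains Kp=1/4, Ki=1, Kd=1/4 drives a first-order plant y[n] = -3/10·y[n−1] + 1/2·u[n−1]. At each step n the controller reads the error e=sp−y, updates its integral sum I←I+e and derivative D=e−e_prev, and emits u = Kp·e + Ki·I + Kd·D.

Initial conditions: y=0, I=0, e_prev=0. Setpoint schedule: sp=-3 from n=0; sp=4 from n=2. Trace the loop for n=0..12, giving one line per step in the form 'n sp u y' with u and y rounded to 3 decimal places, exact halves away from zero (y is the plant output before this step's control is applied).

(exact arithmetic carried between steps; '≈' marks a value shown rounded to 6 d.p. or computed from one; I and e_prev carry over from the previous line; the table rounds u and y to 3 d.p., halves away from zero)
n=0: y=0, sp=-3, e=sp−y=-3; I=-3, D=e−e_prev=-3; u=1/4·(-3)+1·(-3)+1/4·(-3)=-4.5; next y=-3/10·0+1/2·(-4.5)=-2.25
n=1: y=-2.25, sp=-3, e=sp−y=-0.75; I=-3.75, D=e−e_prev=2.25; u=1/4·(-0.75)+1·(-3.75)+1/4·2.25=-3.375; next y=-3/10·(-2.25)+1/2·(-3.375)=-1.0125
n=2: y=-1.0125, sp=4, e=sp−y=5.0125; I=1.2625, D=e−e_prev=5.7625; u=1/4·5.0125+1·1.2625+1/4·5.7625=3.95625; next y=-3/10·(-1.0125)+1/2·3.95625=2.281875
n=3: y=2.281875, sp=4, e=sp−y=1.718125; I=2.980625, D=e−e_prev=-3.294375; u=1/4·1.718125+1·2.980625+1/4·(-3.294375)≈2.586563; next y=-3/10·2.281875+1/2·2.586563≈0.608719
n=4: y≈0.608719, sp=4, e=sp−y≈3.391281; I≈6.371906, D=e−e_prev≈1.673156; u=1/4·3.391281+1·6.371906+1/4·1.673156≈7.638016; next y=-3/10·0.608719+1/2·7.638016≈3.636392
n=5: y≈3.636392, sp=4, e=sp−y≈0.363608; I≈6.735514, D=e−e_prev≈-3.027673; u=1/4·0.363608+1·6.735514+1/4·(-3.027673)≈6.069498; next y=-3/10·3.636392+1/2·6.069498≈1.943831
n=6: y≈1.943831, sp=4, e=sp−y≈2.056169; I≈8.791683, D=e−e_prev≈1.692561; u=1/4·2.056169+1·8.791683+1/4·1.692561≈9.728865; next y=-3/10·1.943831+1/2·9.728865≈4.281283
n=7: y≈4.281283, sp=4, e=sp−y≈-0.281283; I≈8.510400, D=e−e_prev≈-2.337452; u=1/4·(-0.281283)+1·8.510400+1/4·(-2.337452)≈7.855716; next y=-3/10·4.281283+1/2·7.855716≈2.643473
n=8: y≈2.643473, sp=4, e=sp−y≈1.356527; I≈9.866927, D=e−e_prev≈1.637810; u=1/4·1.356527+1·9.866927+1/4·1.637810≈10.615511; next y=-3/10·2.643473+1/2·10.615511≈4.514714
n=9: y≈4.514714, sp=4, e=sp−y≈-0.514714; I≈9.352213, D=e−e_prev≈-1.871241; u=1/4·(-0.514714)+1·9.352213+1/4·(-1.871241)≈8.755724; next y=-3/10·4.514714+1/2·8.755724≈3.023448
n=10: y≈3.023448, sp=4, e=sp−y≈0.976552; I≈10.328765, D=e−e_prev≈1.491266; u=1/4·0.976552+1·10.328765+1/4·1.491266≈10.945719; next y=-3/10·3.023448+1/2·10.945719≈4.565825
n=11: y≈4.565825, sp=4, e=sp−y≈-0.565825; I≈9.762940, D=e−e_prev≈-1.542377; u=1/4·(-0.565825)+1·9.762940+1/4·(-1.542377)≈9.235889; next y=-3/10·4.565825+1/2·9.235889≈3.248197
n=12: y≈3.248197, sp=4, e=sp−y≈0.751803; I≈10.514743, D=e−e_prev≈1.317628; u=1/4·0.751803+1·10.514743+1/4·1.317628≈11.032101; next y=-3/10·3.248197+1/2·11.032101≈4.541591

0 -3 -4.500 0.000
1 -3 -3.375 -2.250
2 4 3.956 -1.013
3 4 2.587 2.282
4 4 7.638 0.609
5 4 6.069 3.636
6 4 9.729 1.944
7 4 7.856 4.281
8 4 10.616 2.643
9 4 8.756 4.515
10 4 10.946 3.023
11 4 9.236 4.566
12 4 11.032 3.248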